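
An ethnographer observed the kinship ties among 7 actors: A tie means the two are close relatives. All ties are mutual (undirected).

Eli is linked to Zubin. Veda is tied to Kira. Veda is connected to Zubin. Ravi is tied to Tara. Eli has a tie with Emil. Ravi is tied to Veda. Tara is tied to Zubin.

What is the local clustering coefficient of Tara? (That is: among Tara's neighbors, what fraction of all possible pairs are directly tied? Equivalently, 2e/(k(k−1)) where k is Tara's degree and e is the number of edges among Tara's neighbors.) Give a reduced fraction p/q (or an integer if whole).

Tara's neighbors: Ravi and Zubin (k = 2).
Possible neighbor pairs: C(2,2) = 1. Edges among them: none → e = 0.
Clustering(Tara) = 0/1.

0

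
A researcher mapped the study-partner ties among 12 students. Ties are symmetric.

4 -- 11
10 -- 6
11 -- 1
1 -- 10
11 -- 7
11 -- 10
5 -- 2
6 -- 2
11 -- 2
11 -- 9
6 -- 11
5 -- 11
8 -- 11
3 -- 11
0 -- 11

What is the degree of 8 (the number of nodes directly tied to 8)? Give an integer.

1

8 is directly tied to 11. That is 1 neighbor, so the degree of 8 is 1.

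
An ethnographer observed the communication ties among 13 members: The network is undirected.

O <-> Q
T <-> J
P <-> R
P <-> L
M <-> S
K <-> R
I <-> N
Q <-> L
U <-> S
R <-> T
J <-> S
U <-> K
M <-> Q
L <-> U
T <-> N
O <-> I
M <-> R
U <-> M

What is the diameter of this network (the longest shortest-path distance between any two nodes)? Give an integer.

Eccentricity of each node (its greatest distance to any other): I:4, J:4, K:4, L:4, M:3, N:4, O:4, P:4, Q:3, R:3, S:4, T:3, U:4.
The maximum eccentricity is 4, realized for instance by the pair N–U via N – T – J – S – U. So the diameter is 4.

4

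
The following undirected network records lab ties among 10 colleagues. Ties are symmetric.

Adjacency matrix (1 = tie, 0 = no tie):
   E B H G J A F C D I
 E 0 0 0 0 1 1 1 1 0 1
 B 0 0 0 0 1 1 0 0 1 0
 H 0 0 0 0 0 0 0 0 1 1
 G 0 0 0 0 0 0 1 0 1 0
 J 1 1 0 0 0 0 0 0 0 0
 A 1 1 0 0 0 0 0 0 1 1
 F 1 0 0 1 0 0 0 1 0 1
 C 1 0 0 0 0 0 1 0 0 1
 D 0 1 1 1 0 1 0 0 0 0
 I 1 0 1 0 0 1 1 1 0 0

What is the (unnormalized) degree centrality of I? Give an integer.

I is directly tied to A, C, E, F, and H. That is 5 neighbors, so the degree of I is 5.

5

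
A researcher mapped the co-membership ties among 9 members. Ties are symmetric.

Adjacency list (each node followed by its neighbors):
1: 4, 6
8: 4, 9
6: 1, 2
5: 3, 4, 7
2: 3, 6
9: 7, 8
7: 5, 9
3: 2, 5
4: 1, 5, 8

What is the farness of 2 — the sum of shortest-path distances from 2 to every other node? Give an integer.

20

Distances from 2: 1:2, 3:1, 4:3, 5:2, 6:1, 7:3, 8:4, 9:4.
Sum = 2 + 1 + 3 + 2 + 1 + 3 + 4 + 4 = 20.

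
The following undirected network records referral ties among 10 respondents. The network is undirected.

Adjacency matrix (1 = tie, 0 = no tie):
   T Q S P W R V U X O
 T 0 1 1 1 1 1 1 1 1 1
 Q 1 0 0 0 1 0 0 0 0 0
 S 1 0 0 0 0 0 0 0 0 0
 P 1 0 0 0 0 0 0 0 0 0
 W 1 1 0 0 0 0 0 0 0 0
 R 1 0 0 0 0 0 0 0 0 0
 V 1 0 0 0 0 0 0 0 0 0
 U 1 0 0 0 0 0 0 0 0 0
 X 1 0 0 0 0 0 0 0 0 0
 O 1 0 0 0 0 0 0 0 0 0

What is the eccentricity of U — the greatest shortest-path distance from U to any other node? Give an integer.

2

Distances from U: O:2, P:2, Q:2, R:2, S:2, T:1, V:2, W:2, X:2.
The largest is 2 (to Q, S, P, W, R, V, X, and O), so the eccentricity of U is 2.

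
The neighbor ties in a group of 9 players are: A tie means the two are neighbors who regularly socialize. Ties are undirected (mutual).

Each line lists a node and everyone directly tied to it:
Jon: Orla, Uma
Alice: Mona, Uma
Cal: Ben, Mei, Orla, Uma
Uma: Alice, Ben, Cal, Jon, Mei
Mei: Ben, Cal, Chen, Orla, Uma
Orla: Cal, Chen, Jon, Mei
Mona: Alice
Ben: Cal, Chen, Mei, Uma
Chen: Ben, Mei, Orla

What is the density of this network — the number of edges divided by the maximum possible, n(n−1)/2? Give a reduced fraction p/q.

5/12

There are 15 edges and 9 nodes, so the maximum possible is C(9,2) = 36.
Density = 15/36 = 5/12.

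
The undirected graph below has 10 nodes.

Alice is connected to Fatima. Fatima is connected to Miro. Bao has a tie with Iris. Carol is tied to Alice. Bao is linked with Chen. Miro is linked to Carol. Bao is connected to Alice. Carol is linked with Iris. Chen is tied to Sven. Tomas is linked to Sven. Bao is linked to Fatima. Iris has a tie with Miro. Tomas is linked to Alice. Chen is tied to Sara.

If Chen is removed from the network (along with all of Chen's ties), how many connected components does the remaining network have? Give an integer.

2

Without Chen, the remaining ties split the others into: {Sara}; {Alice, Bao, Carol, Fatima, Iris, Miro, Sven, Tomas}.
That's 2 separate components.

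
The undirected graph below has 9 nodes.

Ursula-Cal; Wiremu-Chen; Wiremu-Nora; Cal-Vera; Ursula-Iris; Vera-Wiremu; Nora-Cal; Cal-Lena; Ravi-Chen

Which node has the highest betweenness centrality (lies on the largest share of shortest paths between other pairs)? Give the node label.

Unnormalized betweenness of each node: Cal:35/2, Chen:7, Iris:0, Lena:0, Nora:6, Ravi:0, Ursula:7, Vera:6, Wiremu:25/2.
Cal has the largest value, 35/2, making it the main broker — the node through which the most shortest paths run.

Cal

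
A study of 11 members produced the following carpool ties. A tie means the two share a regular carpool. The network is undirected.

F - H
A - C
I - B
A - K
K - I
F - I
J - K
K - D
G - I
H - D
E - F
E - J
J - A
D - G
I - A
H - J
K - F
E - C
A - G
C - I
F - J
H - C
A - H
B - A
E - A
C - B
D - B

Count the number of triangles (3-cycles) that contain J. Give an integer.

6

J's neighbors: A, E, F, H, and K.
Neighbor pairs that are themselves tied: J–A–E; J–A–H; J–A–K; J–E–F; J–F–H; J–F–K. Each forms one triangle with J, for 6 in total.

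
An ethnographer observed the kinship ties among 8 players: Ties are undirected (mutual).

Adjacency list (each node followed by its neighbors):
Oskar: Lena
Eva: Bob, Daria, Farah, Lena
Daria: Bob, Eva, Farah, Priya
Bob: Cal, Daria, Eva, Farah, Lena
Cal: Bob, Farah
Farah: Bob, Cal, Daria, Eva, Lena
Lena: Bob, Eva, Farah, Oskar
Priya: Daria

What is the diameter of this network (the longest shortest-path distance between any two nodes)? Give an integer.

Eccentricity of each node (its greatest distance to any other): Bob:2, Cal:3, Daria:3, Eva:2, Farah:2, Lena:3, Oskar:4, Priya:4.
The maximum eccentricity is 4, realized for instance by the pair Oskar–Priya via Oskar – Lena – Bob – Daria – Priya. So the diameter is 4.

4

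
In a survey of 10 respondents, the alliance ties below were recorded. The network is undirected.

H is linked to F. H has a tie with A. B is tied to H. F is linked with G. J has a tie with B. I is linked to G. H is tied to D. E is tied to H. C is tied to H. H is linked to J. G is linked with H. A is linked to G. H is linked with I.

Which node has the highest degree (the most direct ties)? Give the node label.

H

Degrees — A:2, B:2, C:1, D:1, E:1, F:2, G:4, H:9, I:2, J:2.
The maximum is 9, attained only by H.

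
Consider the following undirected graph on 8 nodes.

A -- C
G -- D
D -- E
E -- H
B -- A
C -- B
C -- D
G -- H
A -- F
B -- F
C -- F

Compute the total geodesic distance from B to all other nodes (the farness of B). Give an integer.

Distances from B: A:1, C:1, D:2, E:3, F:1, G:3, H:4.
Sum = 1 + 1 + 2 + 3 + 1 + 3 + 4 = 15.

15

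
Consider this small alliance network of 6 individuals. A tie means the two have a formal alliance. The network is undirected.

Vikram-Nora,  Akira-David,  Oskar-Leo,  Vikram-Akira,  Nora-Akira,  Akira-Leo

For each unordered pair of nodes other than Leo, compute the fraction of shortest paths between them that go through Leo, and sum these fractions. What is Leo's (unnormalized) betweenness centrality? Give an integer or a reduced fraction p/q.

Pairs whose geodesics pass through Leo — David–Oskar: 1; Akira–Oskar: 1; Nora–Oskar: 1; Vikram–Oskar: 1.
All other pairs contribute 0.
Summing the contributions gives betweenness(Leo) = 4.

4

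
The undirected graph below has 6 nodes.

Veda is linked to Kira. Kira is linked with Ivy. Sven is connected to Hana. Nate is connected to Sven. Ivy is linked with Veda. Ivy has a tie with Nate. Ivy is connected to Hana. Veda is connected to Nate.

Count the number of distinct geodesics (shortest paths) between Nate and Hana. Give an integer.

2

The shortest distance is 2. The length-2 paths are: Nate–Sven–Hana; Nate–Ivy–Hana.
That gives 2 distinct shortest paths.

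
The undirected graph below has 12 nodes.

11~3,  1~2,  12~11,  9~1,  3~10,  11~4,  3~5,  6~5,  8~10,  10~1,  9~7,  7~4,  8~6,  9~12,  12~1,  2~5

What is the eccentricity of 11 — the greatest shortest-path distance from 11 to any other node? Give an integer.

3

Distances from 11: 1:2, 2:3, 3:1, 4:1, 5:2, 6:3, 7:2, 8:3, 9:2, 10:2, 12:1.
The largest is 3 (to 8, 6, and 2), so the eccentricity of 11 is 3.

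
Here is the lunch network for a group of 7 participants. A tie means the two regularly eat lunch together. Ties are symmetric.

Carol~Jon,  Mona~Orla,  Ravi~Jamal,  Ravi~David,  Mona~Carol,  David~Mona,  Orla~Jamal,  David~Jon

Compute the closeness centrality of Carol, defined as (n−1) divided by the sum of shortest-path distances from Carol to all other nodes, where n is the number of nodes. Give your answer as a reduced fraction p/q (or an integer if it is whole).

Distances from Carol: David:2, Jamal:3, Jon:1, Mona:1, Orla:2, Ravi:3. Sum = 12.
n = 7, so closeness = 6/12 = 1/2.

1/2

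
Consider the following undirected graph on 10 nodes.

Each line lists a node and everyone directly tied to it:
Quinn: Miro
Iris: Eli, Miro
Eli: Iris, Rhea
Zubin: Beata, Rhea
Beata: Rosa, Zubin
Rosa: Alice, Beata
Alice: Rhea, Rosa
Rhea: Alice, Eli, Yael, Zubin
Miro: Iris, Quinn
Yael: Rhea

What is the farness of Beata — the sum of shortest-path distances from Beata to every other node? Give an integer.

Distances from Beata: Alice:2, Eli:3, Iris:4, Miro:5, Quinn:6, Rhea:2, Rosa:1, Yael:3, Zubin:1.
Sum = 2 + 3 + 4 + 5 + 6 + 2 + 1 + 3 + 1 = 27.

27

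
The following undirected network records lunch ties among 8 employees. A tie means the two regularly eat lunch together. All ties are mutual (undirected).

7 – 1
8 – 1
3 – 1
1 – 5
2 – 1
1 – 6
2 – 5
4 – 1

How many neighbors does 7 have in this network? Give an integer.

1

7 is directly tied to 1. That is 1 neighbor, so the degree of 7 is 1.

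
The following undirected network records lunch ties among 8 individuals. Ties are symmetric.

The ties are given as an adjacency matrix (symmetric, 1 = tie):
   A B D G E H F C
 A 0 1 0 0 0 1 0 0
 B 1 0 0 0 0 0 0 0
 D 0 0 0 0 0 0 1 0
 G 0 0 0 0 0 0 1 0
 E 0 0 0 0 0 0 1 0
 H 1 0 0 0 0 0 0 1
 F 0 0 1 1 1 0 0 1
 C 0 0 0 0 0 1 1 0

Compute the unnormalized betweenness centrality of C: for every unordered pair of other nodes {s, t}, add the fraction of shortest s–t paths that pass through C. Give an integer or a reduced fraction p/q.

12

Pairs whose geodesics pass through C — A–D: 1; A–G: 1; A–E: 1; A–F: 1; B–D: 1; B–G: 1; B–E: 1; B–F: 1; D–H: 1; G–H: 1; E–H: 1; H–F: 1.
All other pairs contribute 0.
Summing the contributions gives betweenness(C) = 12.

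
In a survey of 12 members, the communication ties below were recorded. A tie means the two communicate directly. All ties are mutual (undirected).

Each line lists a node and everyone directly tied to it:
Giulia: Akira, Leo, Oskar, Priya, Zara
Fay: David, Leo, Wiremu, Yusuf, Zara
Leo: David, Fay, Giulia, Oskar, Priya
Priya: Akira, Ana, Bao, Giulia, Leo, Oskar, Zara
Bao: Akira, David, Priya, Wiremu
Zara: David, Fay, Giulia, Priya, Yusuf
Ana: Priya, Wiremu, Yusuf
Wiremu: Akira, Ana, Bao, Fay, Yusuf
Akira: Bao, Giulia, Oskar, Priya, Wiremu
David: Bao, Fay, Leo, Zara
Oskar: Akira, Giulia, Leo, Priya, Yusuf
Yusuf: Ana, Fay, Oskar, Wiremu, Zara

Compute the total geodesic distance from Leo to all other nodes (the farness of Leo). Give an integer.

Distances from Leo: Akira:2, Ana:2, Bao:2, David:1, Fay:1, Giulia:1, Oskar:1, Priya:1, Wiremu:2, Yusuf:2, Zara:2.
Sum = 2 + 2 + 2 + 1 + 1 + 1 + 1 + 1 + 2 + 2 + 2 = 17.

17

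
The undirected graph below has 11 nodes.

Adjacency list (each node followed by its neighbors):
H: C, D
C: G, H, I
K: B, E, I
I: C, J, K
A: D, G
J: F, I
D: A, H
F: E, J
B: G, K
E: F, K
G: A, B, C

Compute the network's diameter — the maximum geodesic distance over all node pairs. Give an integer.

5

Eccentricity of each node (its greatest distance to any other): A:5, B:3, C:3, D:5, E:5, F:5, G:4, H:4, I:3, J:4, K:4.
The maximum eccentricity is 5, realized for instance by the pair F–A via F – J – I – C – G – A. So the diameter is 5.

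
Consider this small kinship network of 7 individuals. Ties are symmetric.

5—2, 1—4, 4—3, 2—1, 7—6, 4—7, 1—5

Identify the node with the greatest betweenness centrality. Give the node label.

4

Unnormalized betweenness of each node: 1:8, 2:0, 3:0, 4:11, 5:0, 6:0, 7:5.
4 has the largest value, 11, making it the main broker — the node through which the most shortest paths run.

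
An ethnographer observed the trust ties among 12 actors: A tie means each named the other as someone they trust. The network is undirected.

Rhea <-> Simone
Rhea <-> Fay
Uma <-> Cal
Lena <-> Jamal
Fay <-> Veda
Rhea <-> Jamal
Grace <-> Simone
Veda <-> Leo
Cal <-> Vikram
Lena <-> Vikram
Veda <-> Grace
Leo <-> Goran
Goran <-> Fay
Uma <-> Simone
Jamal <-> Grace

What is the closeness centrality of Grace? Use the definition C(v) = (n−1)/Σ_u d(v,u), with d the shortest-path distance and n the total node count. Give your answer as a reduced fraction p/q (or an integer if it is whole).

Distances from Grace: Cal:3, Fay:2, Goran:3, Jamal:1, Lena:2, Leo:2, Rhea:2, Simone:1, Uma:2, Veda:1, Vikram:3. Sum = 22.
n = 12, so closeness = 11/22 = 1/2.

1/2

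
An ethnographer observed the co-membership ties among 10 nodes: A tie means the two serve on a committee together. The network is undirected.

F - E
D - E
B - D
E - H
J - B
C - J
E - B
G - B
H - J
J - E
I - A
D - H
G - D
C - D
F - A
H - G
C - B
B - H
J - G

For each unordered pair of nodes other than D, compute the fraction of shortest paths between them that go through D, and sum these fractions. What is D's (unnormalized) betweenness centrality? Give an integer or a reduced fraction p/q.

Pairs whose geodesics pass through D — I–C: 1/3; I–G: 1/4; F–C: 1/3; F–G: 1/4; A–C: 1/3; A–G: 1/4; C–G: 1/3; C–E: 1/3; C–H: 1/3; G–E: 1/4.
All other pairs contribute 0.
Summing the contributions gives betweenness(D) = 3.

3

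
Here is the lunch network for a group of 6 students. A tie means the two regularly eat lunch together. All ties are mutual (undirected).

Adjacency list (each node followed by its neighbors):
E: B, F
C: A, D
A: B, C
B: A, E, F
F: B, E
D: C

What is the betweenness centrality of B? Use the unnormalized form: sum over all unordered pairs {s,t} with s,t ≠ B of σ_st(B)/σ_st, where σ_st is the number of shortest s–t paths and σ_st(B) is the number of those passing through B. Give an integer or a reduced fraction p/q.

Pairs whose geodesics pass through B — C–F: 1; C–E: 1; D–F: 1; D–E: 1; A–F: 1; A–E: 1.
All other pairs contribute 0.
Summing the contributions gives betweenness(B) = 6.

6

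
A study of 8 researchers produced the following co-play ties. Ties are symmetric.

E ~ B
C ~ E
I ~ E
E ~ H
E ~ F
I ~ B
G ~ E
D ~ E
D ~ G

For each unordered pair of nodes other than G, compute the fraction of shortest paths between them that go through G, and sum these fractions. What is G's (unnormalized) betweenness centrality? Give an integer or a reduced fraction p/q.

0

No shortest path between any pair of other nodes passes through G.
Summing the contributions gives betweenness(G) = 0.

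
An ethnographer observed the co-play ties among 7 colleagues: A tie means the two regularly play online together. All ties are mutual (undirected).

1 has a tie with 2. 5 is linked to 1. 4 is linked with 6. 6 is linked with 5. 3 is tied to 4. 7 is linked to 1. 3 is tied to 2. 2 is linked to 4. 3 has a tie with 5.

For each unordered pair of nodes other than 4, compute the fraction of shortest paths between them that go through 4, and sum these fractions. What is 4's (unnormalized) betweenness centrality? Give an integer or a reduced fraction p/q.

Pairs whose geodesics pass through 4 — 3–6: 1/2; 2–6: 1.
All other pairs contribute 0.
Summing the contributions gives betweenness(4) = 3/2.

3/2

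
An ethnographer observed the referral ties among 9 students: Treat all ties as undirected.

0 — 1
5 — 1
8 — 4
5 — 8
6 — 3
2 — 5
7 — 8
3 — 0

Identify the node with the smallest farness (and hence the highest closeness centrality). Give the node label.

Farness (sum of distances to all others) for each node — 0:20, 1:17, 2:23, 3:25, 4:26, 5:16, 6:32, 7:26, 8:19.
The smallest farness is 16, for 5, so 5 has the highest closeness.

5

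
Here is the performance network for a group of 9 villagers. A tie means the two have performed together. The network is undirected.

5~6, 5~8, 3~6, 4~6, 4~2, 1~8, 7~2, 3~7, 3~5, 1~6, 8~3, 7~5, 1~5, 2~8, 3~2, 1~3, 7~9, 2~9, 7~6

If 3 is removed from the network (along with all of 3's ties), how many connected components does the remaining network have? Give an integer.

1

3's neighbors (1, 2, 5, 6, 7, and 8) remain reachable from one another through other ties, so the rest of the network stays in one piece.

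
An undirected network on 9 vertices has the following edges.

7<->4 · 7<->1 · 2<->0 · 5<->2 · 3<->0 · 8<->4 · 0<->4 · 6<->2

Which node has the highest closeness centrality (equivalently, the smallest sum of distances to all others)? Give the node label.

0

Farness (sum of distances to all others) for each node — 0:14, 1:27, 2:17, 3:21, 4:15, 5:24, 6:24, 7:20, 8:22.
The smallest farness is 14, for 0, so 0 has the highest closeness.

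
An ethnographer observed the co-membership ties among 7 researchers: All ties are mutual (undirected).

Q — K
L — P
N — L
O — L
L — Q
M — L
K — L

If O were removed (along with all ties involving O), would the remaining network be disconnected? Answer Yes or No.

Even without O, every remaining node can still reach every other (the residual graph is connected), so O is not a cut vertex.

No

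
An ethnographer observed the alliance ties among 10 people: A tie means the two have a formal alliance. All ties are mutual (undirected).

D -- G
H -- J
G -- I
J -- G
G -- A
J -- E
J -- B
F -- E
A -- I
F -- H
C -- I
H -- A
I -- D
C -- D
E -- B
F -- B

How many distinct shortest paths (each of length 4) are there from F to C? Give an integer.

1

The shortest distance is 4, and the only length-4 path is F–H–A–I–C. So there is exactly 1 shortest path.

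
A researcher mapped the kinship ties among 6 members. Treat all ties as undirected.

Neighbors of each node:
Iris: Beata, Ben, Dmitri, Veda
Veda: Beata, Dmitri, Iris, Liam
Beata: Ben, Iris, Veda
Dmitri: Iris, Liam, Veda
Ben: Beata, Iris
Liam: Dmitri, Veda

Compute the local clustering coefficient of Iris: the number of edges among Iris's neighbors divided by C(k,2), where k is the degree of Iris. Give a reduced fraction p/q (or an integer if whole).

Iris's neighbors: Beata, Ben, Dmitri, and Veda (k = 4).
Possible neighbor pairs: C(4,2) = 6. Edges among them: Beata–Ben, Beata–Veda, Dmitri–Veda → e = 3.
Clustering(Iris) = 3/6 = 1/2.

1/2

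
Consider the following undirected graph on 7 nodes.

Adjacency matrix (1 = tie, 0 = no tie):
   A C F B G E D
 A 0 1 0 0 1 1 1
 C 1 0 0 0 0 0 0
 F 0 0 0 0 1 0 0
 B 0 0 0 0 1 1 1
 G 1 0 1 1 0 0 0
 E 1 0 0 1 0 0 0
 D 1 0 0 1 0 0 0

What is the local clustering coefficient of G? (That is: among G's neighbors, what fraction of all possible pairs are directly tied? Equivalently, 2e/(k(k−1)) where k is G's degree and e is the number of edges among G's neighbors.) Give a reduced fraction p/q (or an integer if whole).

0

G's neighbors: A, B, and F (k = 3).
Possible neighbor pairs: C(3,2) = 3. Edges among them: none → e = 0.
Clustering(G) = 0/3 = 0.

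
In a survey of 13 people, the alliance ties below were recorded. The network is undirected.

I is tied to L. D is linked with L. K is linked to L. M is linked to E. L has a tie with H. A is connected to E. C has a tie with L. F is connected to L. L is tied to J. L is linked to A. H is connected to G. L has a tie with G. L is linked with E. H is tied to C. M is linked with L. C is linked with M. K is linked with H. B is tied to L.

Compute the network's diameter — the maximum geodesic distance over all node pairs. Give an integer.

2

Eccentricity of each node (its greatest distance to any other): A:2, B:2, C:2, D:2, E:2, F:2, G:2, H:2, I:2, J:2, K:2, L:1, M:2.
The maximum eccentricity is 2, realized for instance by the pair B–F via B – L – F. So the diameter is 2.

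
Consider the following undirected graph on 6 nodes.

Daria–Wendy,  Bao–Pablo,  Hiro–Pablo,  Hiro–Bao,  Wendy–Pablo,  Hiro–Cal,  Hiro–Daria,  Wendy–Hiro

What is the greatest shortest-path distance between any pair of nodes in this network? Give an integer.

2

Eccentricity of each node (its greatest distance to any other): Bao:2, Cal:2, Daria:2, Hiro:1, Pablo:2, Wendy:2.
The maximum eccentricity is 2, realized for instance by the pair Bao–Cal via Bao – Hiro – Cal. So the diameter is 2.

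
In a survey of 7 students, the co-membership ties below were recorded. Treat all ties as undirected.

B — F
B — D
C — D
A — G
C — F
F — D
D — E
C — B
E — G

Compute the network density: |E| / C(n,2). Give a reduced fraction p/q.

There are 9 edges and 7 nodes, so the maximum possible is C(7,2) = 21.
Density = 9/21 = 3/7.

3/7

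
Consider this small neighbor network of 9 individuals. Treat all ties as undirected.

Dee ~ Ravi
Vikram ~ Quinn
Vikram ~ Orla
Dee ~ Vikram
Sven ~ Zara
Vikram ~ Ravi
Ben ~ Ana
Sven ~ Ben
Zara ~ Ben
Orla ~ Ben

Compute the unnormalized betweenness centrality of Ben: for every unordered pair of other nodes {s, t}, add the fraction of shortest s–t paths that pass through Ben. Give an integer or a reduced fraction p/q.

17

Pairs whose geodesics pass through Ben — Ravi–Zara: 1; Ravi–Sven: 1; Ravi–Ana: 1; Zara–Vikram: 1; Zara–Quinn: 1; Zara–Dee: 1; Zara–Ana: 1; Zara–Orla: 1; Vikram–Sven: 1; Vikram–Ana: 1; Sven–Quinn: 1; Sven–Dee: 1; Sven–Ana: 1; Sven–Orla: 1 … (+3 more pairs).
All other pairs contribute 0.
Summing the contributions gives betweenness(Ben) = 17.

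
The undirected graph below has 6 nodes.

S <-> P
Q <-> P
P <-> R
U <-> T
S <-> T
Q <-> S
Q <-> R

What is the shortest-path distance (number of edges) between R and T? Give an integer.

3

One shortest route is R – Q – S – T, which uses 3 edges, and at distance 2 from R we only reach {S}, which does not include T. So d(R,T) = 3.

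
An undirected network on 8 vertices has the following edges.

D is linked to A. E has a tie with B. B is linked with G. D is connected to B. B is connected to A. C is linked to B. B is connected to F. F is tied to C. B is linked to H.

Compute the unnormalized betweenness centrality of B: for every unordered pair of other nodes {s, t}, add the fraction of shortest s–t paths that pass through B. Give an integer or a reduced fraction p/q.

Pairs whose geodesics pass through B — G–E: 1; G–C: 1; G–H: 1; G–A: 1; G–F: 1; G–D: 1; E–C: 1; E–H: 1; E–A: 1; E–F: 1; E–D: 1; C–H: 1; C–A: 1; C–D: 1 … (+5 more pairs).
All other pairs contribute 0.
Summing the contributions gives betweenness(B) = 19.

19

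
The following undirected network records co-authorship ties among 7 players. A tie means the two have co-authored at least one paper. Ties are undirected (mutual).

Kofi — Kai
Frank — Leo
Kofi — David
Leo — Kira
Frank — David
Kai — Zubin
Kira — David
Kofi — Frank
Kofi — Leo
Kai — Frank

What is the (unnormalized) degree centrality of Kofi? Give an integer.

4

Kofi is directly tied to David, Frank, Kai, and Leo. That is 4 neighbors, so the degree of Kofi is 4.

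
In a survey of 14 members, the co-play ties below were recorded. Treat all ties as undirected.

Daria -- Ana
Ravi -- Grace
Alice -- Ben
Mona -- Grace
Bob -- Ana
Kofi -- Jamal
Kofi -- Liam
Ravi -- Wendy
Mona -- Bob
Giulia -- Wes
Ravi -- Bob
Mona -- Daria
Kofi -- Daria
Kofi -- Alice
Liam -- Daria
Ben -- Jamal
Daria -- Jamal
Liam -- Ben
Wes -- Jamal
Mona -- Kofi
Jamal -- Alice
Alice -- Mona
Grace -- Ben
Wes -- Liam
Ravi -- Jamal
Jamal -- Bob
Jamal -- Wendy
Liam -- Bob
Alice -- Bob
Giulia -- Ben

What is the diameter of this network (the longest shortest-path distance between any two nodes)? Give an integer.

Eccentricity of each node (its greatest distance to any other): Alice:2, Ana:4, Ben:3, Bob:3, Daria:3, Giulia:4, Grace:3, Jamal:2, Kofi:3, Liam:3, Mona:3, Ravi:3, Wendy:3, Wes:3.
The maximum eccentricity is 4, realized for instance by the pair Ana–Giulia via Ana – Bob – Jamal – Ben – Giulia. So the diameter is 4.

4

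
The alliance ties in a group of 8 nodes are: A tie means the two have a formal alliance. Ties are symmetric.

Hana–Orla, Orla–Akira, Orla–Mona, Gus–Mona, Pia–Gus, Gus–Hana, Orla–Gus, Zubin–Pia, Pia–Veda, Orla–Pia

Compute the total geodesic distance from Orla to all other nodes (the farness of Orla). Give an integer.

9

Distances from Orla: Akira:1, Gus:1, Hana:1, Mona:1, Pia:1, Veda:2, Zubin:2.
Sum = 1 + 1 + 1 + 1 + 1 + 2 + 2 = 9.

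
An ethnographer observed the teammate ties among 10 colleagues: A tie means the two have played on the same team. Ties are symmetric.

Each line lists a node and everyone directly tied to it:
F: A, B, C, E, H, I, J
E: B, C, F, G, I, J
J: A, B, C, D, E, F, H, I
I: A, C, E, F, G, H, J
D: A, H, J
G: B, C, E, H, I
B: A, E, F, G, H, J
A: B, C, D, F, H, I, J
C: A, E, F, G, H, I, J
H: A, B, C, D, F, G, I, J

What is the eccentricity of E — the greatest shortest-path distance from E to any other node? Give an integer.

2

Distances from E: A:2, B:1, C:1, D:2, F:1, G:1, H:2, I:1, J:1.
The largest is 2 (to H, A, and D), so the eccentricity of E is 2.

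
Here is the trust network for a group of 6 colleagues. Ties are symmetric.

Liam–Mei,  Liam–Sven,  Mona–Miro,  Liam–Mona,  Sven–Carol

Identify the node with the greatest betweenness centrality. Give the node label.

Unnormalized betweenness of each node: Carol:0, Liam:8, Mei:0, Miro:0, Mona:4, Sven:4.
Liam has the largest value, 8, making it the main broker — the node through which the most shortest paths run.

Liam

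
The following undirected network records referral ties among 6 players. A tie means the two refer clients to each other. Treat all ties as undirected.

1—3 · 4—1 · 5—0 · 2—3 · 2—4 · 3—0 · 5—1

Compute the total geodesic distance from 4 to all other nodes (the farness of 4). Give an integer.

9

Distances from 4: 0:3, 1:1, 2:1, 3:2, 5:2.
Sum = 3 + 1 + 1 + 2 + 2 = 9.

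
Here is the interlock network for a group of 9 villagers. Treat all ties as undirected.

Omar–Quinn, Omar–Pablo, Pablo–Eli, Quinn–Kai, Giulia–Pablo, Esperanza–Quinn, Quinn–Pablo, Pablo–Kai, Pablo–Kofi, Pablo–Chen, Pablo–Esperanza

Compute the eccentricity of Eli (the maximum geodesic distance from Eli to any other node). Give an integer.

2

Distances from Eli: Chen:2, Esperanza:2, Giulia:2, Kai:2, Kofi:2, Omar:2, Pablo:1, Quinn:2.
The largest is 2 (to Kofi, Omar, Esperanza, Kai, Giulia, Chen, and Quinn), so the eccentricity of Eli is 2.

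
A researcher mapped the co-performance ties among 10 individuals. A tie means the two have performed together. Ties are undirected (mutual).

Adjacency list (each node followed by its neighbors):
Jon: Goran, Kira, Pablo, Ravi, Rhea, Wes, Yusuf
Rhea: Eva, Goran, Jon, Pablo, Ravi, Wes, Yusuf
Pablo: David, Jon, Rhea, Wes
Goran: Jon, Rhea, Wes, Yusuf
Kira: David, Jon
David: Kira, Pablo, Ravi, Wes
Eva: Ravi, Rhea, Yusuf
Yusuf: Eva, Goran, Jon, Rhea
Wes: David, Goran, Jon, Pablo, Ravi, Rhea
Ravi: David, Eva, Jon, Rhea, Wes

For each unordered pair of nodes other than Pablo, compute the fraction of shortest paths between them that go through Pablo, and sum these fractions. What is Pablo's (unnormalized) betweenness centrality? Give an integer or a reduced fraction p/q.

Pairs whose geodesics pass through Pablo — Jon–David: 1/4; Yusuf–David: 2/9; Rhea–David: 1/3.
All other pairs contribute 0.
Summing the contributions gives betweenness(Pablo) = 29/36.

29/36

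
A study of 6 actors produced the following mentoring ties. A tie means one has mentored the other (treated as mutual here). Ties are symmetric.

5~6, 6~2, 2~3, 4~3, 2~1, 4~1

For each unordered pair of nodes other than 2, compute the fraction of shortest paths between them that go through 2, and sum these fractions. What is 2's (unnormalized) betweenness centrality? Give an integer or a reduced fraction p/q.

Pairs whose geodesics pass through 2 — 6–4: 2/2; 6–3: 1; 6–1: 1; 5–4: 2/2; 5–3: 1; 5–1: 1; 3–1: 1/2.
All other pairs contribute 0.
Summing the contributions gives betweenness(2) = 13/2.

13/2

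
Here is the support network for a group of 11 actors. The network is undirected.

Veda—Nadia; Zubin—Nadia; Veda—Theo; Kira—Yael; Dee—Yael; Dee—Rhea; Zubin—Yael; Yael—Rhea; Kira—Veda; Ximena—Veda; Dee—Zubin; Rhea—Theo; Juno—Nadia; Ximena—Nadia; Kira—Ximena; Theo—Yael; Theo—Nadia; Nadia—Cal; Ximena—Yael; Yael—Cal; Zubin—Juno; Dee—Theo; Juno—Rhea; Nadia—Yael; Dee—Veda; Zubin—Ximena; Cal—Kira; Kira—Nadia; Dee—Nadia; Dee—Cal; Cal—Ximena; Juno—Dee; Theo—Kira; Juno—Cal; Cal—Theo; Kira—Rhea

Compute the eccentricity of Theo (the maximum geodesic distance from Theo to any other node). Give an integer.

Distances from Theo: Cal:1, Dee:1, Juno:2, Kira:1, Nadia:1, Rhea:1, Veda:1, Ximena:2, Yael:1, Zubin:2.
The largest is 2 (to Ximena, Juno, and Zubin), so the eccentricity of Theo is 2.

2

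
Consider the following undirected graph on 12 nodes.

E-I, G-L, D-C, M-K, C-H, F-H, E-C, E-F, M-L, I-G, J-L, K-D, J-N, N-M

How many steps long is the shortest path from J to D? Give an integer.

4

One shortest route is J – N – M – K – D, which uses 4 edges, and at distance 3 from J we only reach {I, K}, which does not include D. So d(J,D) = 4.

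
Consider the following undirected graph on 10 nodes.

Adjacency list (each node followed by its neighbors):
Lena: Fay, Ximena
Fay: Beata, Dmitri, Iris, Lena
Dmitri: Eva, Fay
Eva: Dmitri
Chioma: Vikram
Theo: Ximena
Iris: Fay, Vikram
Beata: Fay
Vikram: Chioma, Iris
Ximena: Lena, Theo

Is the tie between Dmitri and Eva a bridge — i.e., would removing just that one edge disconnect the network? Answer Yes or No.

Yes

Without the Dmitri–Eva edge there is no alternate route between Dmitri and Eva, so the network disconnects. It is a bridge.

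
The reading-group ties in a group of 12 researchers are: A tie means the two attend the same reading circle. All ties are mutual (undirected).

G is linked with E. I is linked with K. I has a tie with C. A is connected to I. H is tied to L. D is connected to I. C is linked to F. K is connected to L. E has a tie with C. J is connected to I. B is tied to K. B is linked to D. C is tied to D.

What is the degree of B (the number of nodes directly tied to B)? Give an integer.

2

B is directly tied to D and K. That is 2 neighbors, so the degree of B is 2.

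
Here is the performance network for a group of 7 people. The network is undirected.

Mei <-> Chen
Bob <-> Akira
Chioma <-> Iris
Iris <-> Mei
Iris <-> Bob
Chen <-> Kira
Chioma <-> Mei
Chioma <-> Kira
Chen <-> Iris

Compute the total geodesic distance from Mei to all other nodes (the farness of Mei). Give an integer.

Distances from Mei: Akira:3, Bob:2, Chen:1, Chioma:1, Iris:1, Kira:2.
Sum = 3 + 2 + 1 + 1 + 1 + 2 = 10.

10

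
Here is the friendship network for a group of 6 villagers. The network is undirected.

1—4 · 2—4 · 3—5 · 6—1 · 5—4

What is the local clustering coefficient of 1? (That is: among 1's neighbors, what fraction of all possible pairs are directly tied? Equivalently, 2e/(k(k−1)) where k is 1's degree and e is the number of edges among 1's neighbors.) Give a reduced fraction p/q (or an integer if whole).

1's neighbors: 4 and 6 (k = 2).
Possible neighbor pairs: C(2,2) = 1. Edges among them: none → e = 0.
Clustering(1) = 0/1.

0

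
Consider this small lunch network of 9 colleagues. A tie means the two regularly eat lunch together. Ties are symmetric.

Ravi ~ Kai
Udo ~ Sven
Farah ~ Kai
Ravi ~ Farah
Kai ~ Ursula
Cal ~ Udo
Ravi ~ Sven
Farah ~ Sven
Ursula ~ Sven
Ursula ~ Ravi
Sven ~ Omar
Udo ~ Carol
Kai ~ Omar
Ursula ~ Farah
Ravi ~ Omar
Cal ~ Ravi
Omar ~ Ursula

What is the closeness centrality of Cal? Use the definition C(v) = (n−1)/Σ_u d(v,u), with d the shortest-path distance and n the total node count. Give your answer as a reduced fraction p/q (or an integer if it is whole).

4/7

Distances from Cal: Carol:2, Farah:2, Kai:2, Omar:2, Ravi:1, Sven:2, Udo:1, Ursula:2. Sum = 14.
n = 9, so closeness = 8/14 = 4/7.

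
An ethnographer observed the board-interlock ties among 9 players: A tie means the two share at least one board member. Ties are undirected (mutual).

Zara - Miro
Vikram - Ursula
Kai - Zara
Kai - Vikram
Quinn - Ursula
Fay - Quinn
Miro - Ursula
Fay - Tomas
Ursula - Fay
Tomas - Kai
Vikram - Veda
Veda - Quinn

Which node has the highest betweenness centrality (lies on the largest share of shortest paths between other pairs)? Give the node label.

Unnormalized betweenness of each node: Fay:10/3, Kai:11/2, Miro:5/2, Quinn:5/2, Tomas:11/6, Ursula:47/6, Veda:5/6, Vikram:31/6, Zara:3/2.
Ursula has the largest value, 47/6, making it the main broker — the node through which the most shortest paths run.

Ursula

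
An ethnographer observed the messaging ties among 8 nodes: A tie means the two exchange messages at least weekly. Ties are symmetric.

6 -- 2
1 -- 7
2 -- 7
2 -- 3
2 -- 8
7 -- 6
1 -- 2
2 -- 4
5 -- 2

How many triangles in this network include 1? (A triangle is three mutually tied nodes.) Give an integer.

1

1's neighbors: 2 and 7.
Neighbor pairs that are themselves tied: 1–2–7. Each forms one triangle with 1, for 1 in total.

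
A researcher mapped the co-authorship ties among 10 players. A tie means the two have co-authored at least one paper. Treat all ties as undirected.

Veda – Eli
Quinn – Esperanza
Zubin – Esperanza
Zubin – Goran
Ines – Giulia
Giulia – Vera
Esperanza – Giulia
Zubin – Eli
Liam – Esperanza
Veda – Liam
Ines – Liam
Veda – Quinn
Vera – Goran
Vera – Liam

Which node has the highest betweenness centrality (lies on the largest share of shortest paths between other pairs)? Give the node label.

Esperanza

Unnormalized betweenness of each node: Eli:3/2, Esperanza:29/3, Giulia:19/6, Goran:3/2, Ines:7/12, Liam:109/12, Quinn:3/4, Veda:14/3, Vera:49/12, Zubin:6.
Esperanza has the largest value, 29/3, making it the main broker — the node through which the most shortest paths run.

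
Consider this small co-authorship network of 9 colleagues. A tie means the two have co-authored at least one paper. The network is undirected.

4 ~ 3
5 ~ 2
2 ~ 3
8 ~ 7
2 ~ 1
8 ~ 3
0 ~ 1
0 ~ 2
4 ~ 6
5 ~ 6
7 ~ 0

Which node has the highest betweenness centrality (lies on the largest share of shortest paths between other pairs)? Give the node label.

2

Unnormalized betweenness of each node: 0:4, 1:0, 2:12, 3:9, 4:5/2, 5:7/2, 6:1, 7:3/2, 8:5/2.
2 has the largest value, 12, making it the main broker — the node through which the most shortest paths run.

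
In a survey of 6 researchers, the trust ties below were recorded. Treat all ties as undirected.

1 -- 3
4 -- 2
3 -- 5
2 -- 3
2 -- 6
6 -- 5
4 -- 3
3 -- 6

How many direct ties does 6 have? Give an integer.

6 is directly tied to 2, 3, and 5. That is 3 neighbors, so the degree of 6 is 3.

3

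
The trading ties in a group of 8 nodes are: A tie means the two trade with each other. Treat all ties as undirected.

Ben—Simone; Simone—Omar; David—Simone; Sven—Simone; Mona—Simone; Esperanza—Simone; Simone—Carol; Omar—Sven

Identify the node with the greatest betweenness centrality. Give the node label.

Simone

Unnormalized betweenness of each node: Ben:0, Carol:0, David:0, Esperanza:0, Mona:0, Omar:0, Simone:20, Sven:0.
Simone has the largest value, 20, making it the main broker — the node through which the most shortest paths run.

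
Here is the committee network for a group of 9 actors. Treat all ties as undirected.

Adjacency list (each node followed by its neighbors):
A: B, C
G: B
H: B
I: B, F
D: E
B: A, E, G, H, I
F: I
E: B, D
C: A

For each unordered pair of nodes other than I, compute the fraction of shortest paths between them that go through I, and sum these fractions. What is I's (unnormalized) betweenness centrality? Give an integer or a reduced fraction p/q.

7

Pairs whose geodesics pass through I — C–F: 1; B–F: 1; E–F: 1; G–F: 1; F–D: 1; F–H: 1; F–A: 1.
All other pairs contribute 0.
Summing the contributions gives betweenness(I) = 7.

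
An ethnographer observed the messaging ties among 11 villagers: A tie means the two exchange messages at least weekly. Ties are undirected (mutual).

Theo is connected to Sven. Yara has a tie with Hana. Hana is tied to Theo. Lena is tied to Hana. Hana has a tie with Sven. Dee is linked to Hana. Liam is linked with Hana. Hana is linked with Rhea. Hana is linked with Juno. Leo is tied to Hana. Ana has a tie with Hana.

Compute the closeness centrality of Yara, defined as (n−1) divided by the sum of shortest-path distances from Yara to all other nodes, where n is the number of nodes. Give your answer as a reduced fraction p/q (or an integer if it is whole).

10/19

Distances from Yara: Ana:2, Dee:2, Hana:1, Juno:2, Lena:2, Leo:2, Liam:2, Rhea:2, Sven:2, Theo:2. Sum = 19.
n = 11, so closeness = 10/19.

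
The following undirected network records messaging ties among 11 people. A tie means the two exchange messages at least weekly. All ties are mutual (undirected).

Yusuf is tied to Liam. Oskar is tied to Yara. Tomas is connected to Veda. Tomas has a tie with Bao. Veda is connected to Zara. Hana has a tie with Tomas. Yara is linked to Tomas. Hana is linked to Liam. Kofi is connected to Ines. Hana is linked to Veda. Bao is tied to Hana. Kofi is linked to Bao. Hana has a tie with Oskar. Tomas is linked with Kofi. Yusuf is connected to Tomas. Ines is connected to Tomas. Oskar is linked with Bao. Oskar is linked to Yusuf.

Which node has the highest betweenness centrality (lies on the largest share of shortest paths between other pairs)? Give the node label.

Unnormalized betweenness of each node: Bao:149/60, Hana:547/60, Ines:0, Kofi:7/10, Liam:1/3, Oskar:17/6, Tomas:203/10, Veda:9, Yara:9/20, Yusuf:167/60, Zara:0.
Tomas has the largest value, 203/10, making it the main broker — the node through which the most shortest paths run.

Tomas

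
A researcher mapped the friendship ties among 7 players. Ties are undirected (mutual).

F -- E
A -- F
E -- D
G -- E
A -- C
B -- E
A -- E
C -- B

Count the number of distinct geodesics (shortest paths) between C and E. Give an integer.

2

The shortest distance is 2. The length-2 paths are: C–B–E; C–A–E.
That gives 2 distinct shortest paths.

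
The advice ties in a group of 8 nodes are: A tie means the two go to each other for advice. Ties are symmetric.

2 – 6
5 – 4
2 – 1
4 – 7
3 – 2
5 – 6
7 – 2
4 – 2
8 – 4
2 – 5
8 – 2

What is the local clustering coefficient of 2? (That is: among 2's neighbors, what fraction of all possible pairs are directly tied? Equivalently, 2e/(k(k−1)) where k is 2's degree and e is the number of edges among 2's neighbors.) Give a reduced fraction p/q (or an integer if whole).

2's neighbors: 1, 3, 4, 5, 6, 7, and 8 (k = 7).
Possible neighbor pairs: C(7,2) = 21. Edges among them: 4–5, 4–7, 4–8, 5–6 → e = 4.
Clustering(2) = 4/21.

4/21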